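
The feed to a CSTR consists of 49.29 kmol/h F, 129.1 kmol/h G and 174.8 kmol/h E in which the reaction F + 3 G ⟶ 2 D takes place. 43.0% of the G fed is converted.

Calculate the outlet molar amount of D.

G reacted = 0.43 × 129.1 = 55.51 kmol/h; ν_G = −3, so ξ = 55.51/3 = 18.5 kmol/h.
Outlet amounts (n = n₀ + ν ξ):
  F: 49.29 − 1(18.5) = 30.79
  G: 129.1 − 3(18.5) = 73.59
  D: 0 + 2(18.5) = 37.01
  E: 174.8 (inert)

37 kmol/h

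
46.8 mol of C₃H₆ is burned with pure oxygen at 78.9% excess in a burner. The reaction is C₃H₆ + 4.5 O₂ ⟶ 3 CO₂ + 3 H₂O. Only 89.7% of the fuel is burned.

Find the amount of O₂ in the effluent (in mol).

188 mol

Stoichiometric O₂ = 4.5 × 46.8 = 210.6 mol; O₂ fed = 210.6 × 1.789 = 376.8 mol.
Fuel reacted = 0.897 × 46.8 → ξ = 41.98 mol.
Outlet (n = n₀ + ν ξ):
  C₃H₆: 46.8 − 1(41.98) = 4.82
  O₂: 376.8 − 4.5(41.98) = 187.9
  CO₂: 0 + 3(41.98) = 125.9
  H₂O: 0 + 3(41.98) = 125.9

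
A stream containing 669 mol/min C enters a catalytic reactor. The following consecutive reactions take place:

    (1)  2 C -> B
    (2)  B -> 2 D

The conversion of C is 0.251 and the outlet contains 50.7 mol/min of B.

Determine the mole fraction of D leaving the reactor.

0.108

Conversion of C: C consumed = 2ξ₁ = 0.251 × 669 → ξ₁ = 83.96 mol/min.
B balance: n_B = 0 + 1ξ₁ − 1ξ₂ = 50.7 → ξ₂ = (1·83.96 − 50.7)/1 = 33.26 mol/min.
Outlet amounts (n = n₀ + Σ ν·ξ):
  C: 669 − 2(83.96) = 501.1
  B: 0 + 1(83.96) − 1(33.26) = 50.7
  D: 0 + 2(33.26) = 66.52
Total out = 618.3 mol/min; y_D = 66.52 / 618.3 = 0.1076.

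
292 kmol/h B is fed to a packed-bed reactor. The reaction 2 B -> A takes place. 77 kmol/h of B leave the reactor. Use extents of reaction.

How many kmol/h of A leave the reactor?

108 kmol/h

For B: n = n₀ − 2ξ → 77 = 292 − 2ξ, giving ξ = 107.5 kmol/h.
Outlet amounts (n = n₀ + ν ξ):
  B: 292 − 2(107.5) = 77
  A: 0 + 1(107.5) = 107.5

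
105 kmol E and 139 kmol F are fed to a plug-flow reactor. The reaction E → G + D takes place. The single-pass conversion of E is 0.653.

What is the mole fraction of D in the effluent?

E reacted = 0.653 × 105 = 68.56 kmol; ν_E = −1, so ξ = 68.56/1 = 68.56 kmol.
Outlet amounts (n = n₀ + ν ξ):
  E: 105 − 1(68.56) = 36.44
  G: 0 + 1(68.56) = 68.56
  D: 0 + 1(68.56) = 68.56
  F: 139 (inert)
Total out = 312.6 kmol; y_D = 68.56 / 312.6 = 0.2194.

0.219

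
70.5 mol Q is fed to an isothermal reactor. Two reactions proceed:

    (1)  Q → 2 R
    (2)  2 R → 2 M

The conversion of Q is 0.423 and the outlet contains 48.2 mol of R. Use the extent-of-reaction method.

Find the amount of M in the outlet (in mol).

Conversion of Q: Q consumed = 1ξ₁ = 0.423 × 70.5 → ξ₁ = 29.82 mol.
R balance: n_R = 0 + 2ξ₁ − 2ξ₂ = 48.2 → ξ₂ = (2·29.82 − 48.2)/2 = 5.721 mol.
Outlet amounts (n = n₀ + Σ ν·ξ):
  Q: 70.5 − 1(29.82) = 40.68
  R: 0 + 2(29.82) − 2(5.721) = 48.2
  M: 0 + 2(5.721) = 11.44

11.4 mol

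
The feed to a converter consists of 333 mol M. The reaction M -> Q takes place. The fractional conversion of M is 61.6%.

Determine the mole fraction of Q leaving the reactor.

M reacted = 0.616 × 333 = 205.1 mol; ν_M = −1, so ξ = 205.1/1 = 205.1 mol.
Outlet amounts (n = n₀ + ν ξ):
  M: 333 − 1(205.1) = 127.9
  Q: 0 + 1(205.1) = 205.1
Total out = 333 mol; y_Q = 205.1 / 333 = 0.616.

0.616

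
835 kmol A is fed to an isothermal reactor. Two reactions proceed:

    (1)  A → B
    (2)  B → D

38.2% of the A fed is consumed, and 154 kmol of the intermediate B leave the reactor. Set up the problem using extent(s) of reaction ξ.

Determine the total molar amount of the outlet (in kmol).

835 kmol

Conversion of A: A consumed = 1ξ₁ = 0.382 × 835 → ξ₁ = 319 kmol.
B balance: n_B = 0 + 1ξ₁ − 1ξ₂ = 154 → ξ₂ = (1·319 − 154)/1 = 165 kmol.
Outlet amounts (n = n₀ + Σ ν·ξ):
  A: 835 − 1(319) = 516
  B: 0 + 1(319) − 1(165) = 154
  D: 0 + 1(165) = 165
Total out = 516 + 154 + 165 = 835 kmol.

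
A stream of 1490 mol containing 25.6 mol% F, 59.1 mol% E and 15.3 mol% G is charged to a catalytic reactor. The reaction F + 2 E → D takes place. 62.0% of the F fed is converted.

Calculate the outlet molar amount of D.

236 mol

F reacted = 0.62 × 381.4 = 236.5 mol; ν_F = −1, so ξ = 236.5/1 = 236.5 mol.
Outlet amounts (n = n₀ + ν ξ):
  F: 381.4 − 1(236.5) = 144.9
  E: 880.6 − 2(236.5) = 407.6
  D: 0 + 1(236.5) = 236.5
  G: 228 (inert)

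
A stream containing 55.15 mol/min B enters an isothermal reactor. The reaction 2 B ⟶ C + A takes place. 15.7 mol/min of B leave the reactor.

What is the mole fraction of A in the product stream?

0.358

For B: n = n₀ − 2ξ → 15.7 = 55.15 − 2ξ, giving ξ = 19.73 mol/min.
Outlet amounts (n = n₀ + ν ξ):
  B: 55.15 − 2(19.73) = 15.7
  C: 0 + 1(19.73) = 19.73
  A: 0 + 1(19.73) = 19.73
Total out = 55.15 mol/min; y_A = 19.73 / 55.15 = 0.3577.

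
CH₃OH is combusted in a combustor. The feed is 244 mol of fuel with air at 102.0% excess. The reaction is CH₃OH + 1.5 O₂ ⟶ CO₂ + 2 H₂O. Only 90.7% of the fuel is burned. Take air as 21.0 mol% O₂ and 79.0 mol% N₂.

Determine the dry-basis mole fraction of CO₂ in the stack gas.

Stoichiometric O₂ = 1.5 × 244 = 366 mol; O₂ fed = 366 × 2.020 = 739.3 mol.
N₂ fed = 739.3 × 79/21 = 2781 mol.
Fuel reacted = 0.907 × 244 → ξ = 221.3 mol.
Outlet (n = n₀ + ν ξ):
  CH₃OH: 244 − 1(221.3) = 22.69
  O₂: 739.3 − 1.5(221.3) = 407.4
  N₂: 2781 (inert)
  CO₂: 0 + 1(221.3) = 221.3
  H₂O: 0 + 2(221.3) = 442.6
Dry total = 3433 mol; y_CO₂ (dry) = 221.3 / 3433 = 0.06447.

0.0645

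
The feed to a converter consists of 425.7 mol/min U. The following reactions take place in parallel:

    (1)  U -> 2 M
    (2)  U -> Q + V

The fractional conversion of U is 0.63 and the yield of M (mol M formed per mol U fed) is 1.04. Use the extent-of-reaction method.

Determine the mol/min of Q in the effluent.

46.8 mol/min

Yield of M: 2ξ₁ / 425.7 = 1.04 → ξ₁ = 221.4 mol/min.
Conversion of U: 1ξ₁ + 1ξ₂ = 0.63 × 425.7 = 268.2 → ξ₂ = 46.83 mol/min.
Outlet amounts (n = n₀ + Σ ν·ξ):
  U: 425.7 − 1(221.4) − 1(46.83) = 157.5
  M: 0 + 2(221.4) = 442.7
  Q: 0 + 1(46.83) = 46.83
  V: 0 + 1(46.83) = 46.83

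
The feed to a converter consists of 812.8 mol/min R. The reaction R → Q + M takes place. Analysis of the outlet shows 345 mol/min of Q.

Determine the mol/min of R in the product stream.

For Q: n = n₀ + 1ξ → 345 = 0 + 1ξ, giving ξ = 345 mol/min.
Outlet amounts (n = n₀ + ν ξ):
  R: 812.8 − 1(345) = 467.8
  Q: 0 + 1(345) = 345
  M: 0 + 1(345) = 345

468 mol/min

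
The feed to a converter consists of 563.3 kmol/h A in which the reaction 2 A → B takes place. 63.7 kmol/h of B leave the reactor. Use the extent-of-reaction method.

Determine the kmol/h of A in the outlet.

For B: n = n₀ + 1ξ → 63.7 = 0 + 1ξ, giving ξ = 63.7 kmol/h.
Outlet amounts (n = n₀ + ν ξ):
  A: 563.3 − 2(63.7) = 435.9
  B: 0 + 1(63.7) = 63.7

436 kmol/h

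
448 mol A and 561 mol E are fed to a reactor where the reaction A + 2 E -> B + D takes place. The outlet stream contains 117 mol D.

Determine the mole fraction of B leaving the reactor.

For D: n = n₀ + 1ξ → 117 = 0 + 1ξ, giving ξ = 117 mol.
Outlet amounts (n = n₀ + ν ξ):
  A: 448 − 1(117) = 331
  E: 561 − 2(117) = 327
  B: 0 + 1(117) = 117
  D: 0 + 1(117) = 117
Total out = 892 mol; y_B = 117 / 892 = 0.1312.

0.131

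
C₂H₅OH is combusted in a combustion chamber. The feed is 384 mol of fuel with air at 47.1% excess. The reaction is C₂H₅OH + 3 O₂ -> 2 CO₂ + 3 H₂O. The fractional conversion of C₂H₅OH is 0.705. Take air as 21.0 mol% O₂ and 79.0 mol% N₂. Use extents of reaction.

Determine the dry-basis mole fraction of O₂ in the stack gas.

0.112

Stoichiometric O₂ = 3 × 384 = 1152 mol; O₂ fed = 1152 × 1.471 = 1695 mol.
N₂ fed = 1695 × 79/21 = 6375 mol.
Fuel reacted = 0.705 × 384 → ξ = 270.7 mol.
Outlet (n = n₀ + ν ξ):
  C₂H₅OH: 384 − 1(270.7) = 113.3
  O₂: 1695 − 3(270.7) = 882.4
  N₂: 6375 (inert)
  CO₂: 0 + 2(270.7) = 541.4
  H₂O: 0 + 3(270.7) = 812.2
Dry total = 7912 mol; y_O₂ (dry) = 882.4 / 7912 = 0.1115.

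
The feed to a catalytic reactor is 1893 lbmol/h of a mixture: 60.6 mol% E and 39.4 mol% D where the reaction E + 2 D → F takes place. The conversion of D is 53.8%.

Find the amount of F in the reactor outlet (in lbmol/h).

201 lbmol/h

D reacted = 0.538 × 745.8 = 401.3 lbmol/h; ν_D = −2, so ξ = 401.3/2 = 200.6 lbmol/h.
Outlet amounts (n = n₀ + ν ξ):
  E: 1147 − 1(200.6) = 946.5
  D: 745.8 − 2(200.6) = 344.6
  F: 0 + 1(200.6) = 200.6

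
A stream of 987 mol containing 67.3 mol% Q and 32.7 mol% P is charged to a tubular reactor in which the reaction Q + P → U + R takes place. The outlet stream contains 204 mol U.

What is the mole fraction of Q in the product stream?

For U: n = n₀ + 1ξ → 204 = 0 + 1ξ, giving ξ = 204 mol.
Outlet amounts (n = n₀ + ν ξ):
  Q: 664.3 − 1(204) = 460.3
  P: 322.7 − 1(204) = 118.7
  U: 0 + 1(204) = 204
  R: 0 + 1(204) = 204
Total out = 987 mol; y_Q = 460.3 / 987 = 0.4663.

0.466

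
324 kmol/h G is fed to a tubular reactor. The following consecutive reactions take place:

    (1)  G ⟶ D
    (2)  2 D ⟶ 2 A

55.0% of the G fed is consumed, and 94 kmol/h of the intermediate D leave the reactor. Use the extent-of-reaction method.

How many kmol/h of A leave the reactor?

Conversion of G: G consumed = 1ξ₁ = 0.55 × 324 → ξ₁ = 178.2 kmol/h.
D balance: n_D = 0 + 1ξ₁ − 2ξ₂ = 94 → ξ₂ = (1·178.2 − 94)/2 = 42.1 kmol/h.
Outlet amounts (n = n₀ + Σ ν·ξ):
  G: 324 − 1(178.2) = 145.8
  D: 0 + 1(178.2) − 2(42.1) = 94
  A: 0 + 2(42.1) = 84.2

84.2 kmol/h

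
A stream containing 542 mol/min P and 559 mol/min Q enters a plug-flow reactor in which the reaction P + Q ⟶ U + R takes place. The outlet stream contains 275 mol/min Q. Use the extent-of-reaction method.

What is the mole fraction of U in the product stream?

0.258

For Q: n = n₀ − 1ξ → 275 = 559 − 1ξ, giving ξ = 284 mol/min.
Outlet amounts (n = n₀ + ν ξ):
  P: 542 − 1(284) = 258
  Q: 559 − 1(284) = 275
  U: 0 + 1(284) = 284
  R: 0 + 1(284) = 284
Total out = 1101 mol/min; y_U = 284 / 1101 = 0.2579.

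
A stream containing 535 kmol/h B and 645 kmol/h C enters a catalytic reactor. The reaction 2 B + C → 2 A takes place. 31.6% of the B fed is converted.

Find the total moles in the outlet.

B reacted = 0.316 × 535 = 169.1 kmol/h; ν_B = −2, so ξ = 169.1/2 = 84.53 kmol/h.
Outlet amounts (n = n₀ + ν ξ):
  B: 535 − 2(84.53) = 365.9
  C: 645 − 1(84.53) = 560.5
  A: 0 + 2(84.53) = 169.1
Total out = 365.9 + 560.5 + 169.1 = 1095 kmol/h.

1100 kmol/h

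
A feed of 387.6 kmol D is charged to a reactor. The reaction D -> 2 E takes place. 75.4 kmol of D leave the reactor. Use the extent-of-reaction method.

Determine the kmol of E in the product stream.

624 kmol

For D: n = n₀ − 1ξ → 75.4 = 387.6 − 1ξ, giving ξ = 312.2 kmol.
Outlet amounts (n = n₀ + ν ξ):
  D: 387.6 − 1(312.2) = 75.4
  E: 0 + 2(312.2) = 624.4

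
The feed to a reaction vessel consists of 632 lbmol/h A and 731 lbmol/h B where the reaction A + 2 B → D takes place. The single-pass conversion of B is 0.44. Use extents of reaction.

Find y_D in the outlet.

0.154

B reacted = 0.44 × 731 = 321.6 lbmol/h; ν_B = −2, so ξ = 321.6/2 = 160.8 lbmol/h.
Outlet amounts (n = n₀ + ν ξ):
  A: 632 − 1(160.8) = 471.2
  B: 731 − 2(160.8) = 409.4
  D: 0 + 1(160.8) = 160.8
Total out = 1041 lbmol/h; y_D = 160.8 / 1041 = 0.1544.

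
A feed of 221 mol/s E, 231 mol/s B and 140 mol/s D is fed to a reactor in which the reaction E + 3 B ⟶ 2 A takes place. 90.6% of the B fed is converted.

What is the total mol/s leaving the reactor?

452 mol/s

B reacted = 0.906 × 231 = 209.3 mol/s; ν_B = −3, so ξ = 209.3/3 = 69.76 mol/s.
Outlet amounts (n = n₀ + ν ξ):
  E: 221 − 1(69.76) = 151.2
  B: 231 − 3(69.76) = 21.71
  A: 0 + 2(69.76) = 139.5
  D: 140 (inert)
Total out = 151.2 + 21.71 + 139.5 + 140 = 452.5 mol/s.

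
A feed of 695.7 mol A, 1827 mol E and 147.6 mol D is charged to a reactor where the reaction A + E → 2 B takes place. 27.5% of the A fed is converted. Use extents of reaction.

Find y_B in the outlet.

A reacted = 0.275 × 695.7 = 191.3 mol; ν_A = −1, so ξ = 191.3/1 = 191.3 mol.
Outlet amounts (n = n₀ + ν ξ):
  A: 695.7 − 1(191.3) = 504.4
  E: 1827 − 1(191.3) = 1636
  B: 0 + 2(191.3) = 382.6
  D: 147.6 (inert)
Total out = 2670 mol; y_B = 382.6 / 2670 = 0.1433.

0.143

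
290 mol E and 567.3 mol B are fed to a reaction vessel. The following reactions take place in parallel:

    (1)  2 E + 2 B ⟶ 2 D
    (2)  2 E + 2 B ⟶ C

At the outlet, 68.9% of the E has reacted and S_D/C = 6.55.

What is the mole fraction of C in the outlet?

Conversion of E: E consumed = 0.689 × 290 = 199.8 mol = 2ξ₁ + 2ξ₂.
Selectivity: 2ξ₁ / (1ξ₂) = 6.55 → ξ₁ = 3.275 ξ₂.
Substitute: (2·3.275 + 2) ξ₂ = 199.8 → ξ₂ = 23.37 mol, ξ₁ = 76.54 mol.
Outlet amounts (n = n₀ + Σ ν·ξ):
  E: 290 − 2(76.54) − 2(23.37) = 90.19
  B: 567.3 − 2(76.54) − 2(23.37) = 367.5
  D: 0 + 2(76.54) = 153.1
  C: 0 + 1(23.37) = 23.37
Total out = 634.1 mol; y_C = 23.37 / 634.1 = 0.03685.

0.0369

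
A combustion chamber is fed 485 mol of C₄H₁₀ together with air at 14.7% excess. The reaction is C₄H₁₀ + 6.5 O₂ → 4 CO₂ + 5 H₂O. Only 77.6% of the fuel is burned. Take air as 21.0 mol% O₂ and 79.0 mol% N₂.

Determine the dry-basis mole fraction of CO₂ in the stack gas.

Stoichiometric O₂ = 6.5 × 485 = 3152 mol; O₂ fed = 3152 × 1.147 = 3616 mol.
N₂ fed = 3616 × 79/21 = 13600 mol.
Fuel reacted = 0.776 × 485 → ξ = 376.4 mol.
Outlet (n = n₀ + ν ξ):
  C₄H₁₀: 485 − 1(376.4) = 108.6
  O₂: 3616 − 6.5(376.4) = 1170
  N₂: 13600 (inert)
  CO₂: 0 + 4(376.4) = 1505
  H₂O: 0 + 5(376.4) = 1882
Dry total = 16390 mol; y_CO₂ (dry) = 1505 / 16390 = 0.09187.

0.0919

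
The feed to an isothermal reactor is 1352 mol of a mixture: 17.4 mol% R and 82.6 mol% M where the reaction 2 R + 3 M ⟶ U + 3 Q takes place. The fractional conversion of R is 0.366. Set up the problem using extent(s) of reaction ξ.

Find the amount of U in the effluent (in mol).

43.1 mol

R reacted = 0.366 × 235.2 = 86.1 mol; ν_R = −2, so ξ = 86.1/2 = 43.05 mol.
Outlet amounts (n = n₀ + ν ξ):
  R: 235.2 − 2(43.05) = 149.1
  M: 1117 − 3(43.05) = 987.6
  U: 0 + 1(43.05) = 43.05
  Q: 0 + 3(43.05) = 129.2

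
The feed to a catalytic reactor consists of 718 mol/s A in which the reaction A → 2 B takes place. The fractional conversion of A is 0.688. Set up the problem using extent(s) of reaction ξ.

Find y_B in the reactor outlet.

0.815

A reacted = 0.688 × 718 = 494 mol/s; ν_A = −1, so ξ = 494/1 = 494 mol/s.
Outlet amounts (n = n₀ + ν ξ):
  A: 718 − 1(494) = 224
  B: 0 + 2(494) = 988
Total out = 1212 mol/s; y_B = 988 / 1212 = 0.8152.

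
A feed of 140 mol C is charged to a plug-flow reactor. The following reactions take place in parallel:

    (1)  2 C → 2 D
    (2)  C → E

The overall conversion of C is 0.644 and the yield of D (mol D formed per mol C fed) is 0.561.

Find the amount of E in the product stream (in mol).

11.6 mol

Yield of D: 2ξ₁ / 140 = 0.561 → ξ₁ = 39.27 mol.
Conversion of C: 2ξ₁ + 1ξ₂ = 0.644 × 140 = 90.16 → ξ₂ = 11.62 mol.
Outlet amounts (n = n₀ + Σ ν·ξ):
  C: 140 − 2(39.27) − 1(11.62) = 49.84
  D: 0 + 2(39.27) = 78.54
  E: 0 + 1(11.62) = 11.62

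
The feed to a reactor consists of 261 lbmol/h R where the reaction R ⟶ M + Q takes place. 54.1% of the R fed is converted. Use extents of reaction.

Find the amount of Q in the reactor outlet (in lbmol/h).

141 lbmol/h

R reacted = 0.541 × 261 = 141.2 lbmol/h; ν_R = −1, so ξ = 141.2/1 = 141.2 lbmol/h.
Outlet amounts (n = n₀ + ν ξ):
  R: 261 − 1(141.2) = 119.8
  M: 0 + 1(141.2) = 141.2
  Q: 0 + 1(141.2) = 141.2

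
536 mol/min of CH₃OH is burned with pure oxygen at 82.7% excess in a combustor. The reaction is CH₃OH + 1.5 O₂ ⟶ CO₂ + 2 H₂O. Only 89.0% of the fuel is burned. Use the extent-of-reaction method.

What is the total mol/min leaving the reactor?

Stoichiometric O₂ = 1.5 × 536 = 804 mol/min; O₂ fed = 804 × 1.827 = 1469 mol/min.
Fuel reacted = 0.89 × 536 → ξ = 477 mol/min.
Outlet (n = n₀ + ν ξ):
  CH₃OH: 536 − 1(477) = 58.96
  O₂: 1469 − 1.5(477) = 753.3
  CO₂: 0 + 1(477) = 477
  H₂O: 0 + 2(477) = 954.1
Total out = 58.96 + 753.3 + 477 + 954.1 = 2243 mol/min.

2240 mol/min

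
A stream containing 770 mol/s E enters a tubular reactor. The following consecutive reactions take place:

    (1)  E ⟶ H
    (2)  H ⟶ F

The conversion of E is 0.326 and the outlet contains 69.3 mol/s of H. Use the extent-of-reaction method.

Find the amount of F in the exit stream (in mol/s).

Conversion of E: E consumed = 1ξ₁ = 0.326 × 770 → ξ₁ = 251 mol/s.
H balance: n_H = 0 + 1ξ₁ − 1ξ₂ = 69.3 → ξ₂ = (1·251 − 69.3)/1 = 181.7 mol/s.
Outlet amounts (n = n₀ + Σ ν·ξ):
  E: 770 − 1(251) = 519
  H: 0 + 1(251) − 1(181.7) = 69.3
  F: 0 + 1(181.7) = 181.7

182 mol/s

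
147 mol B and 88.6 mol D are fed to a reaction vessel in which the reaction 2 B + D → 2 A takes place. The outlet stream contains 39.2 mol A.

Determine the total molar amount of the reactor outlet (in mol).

For A: n = n₀ + 2ξ → 39.2 = 0 + 2ξ, giving ξ = 19.6 mol.
Outlet amounts (n = n₀ + ν ξ):
  B: 147 − 2(19.6) = 107.8
  D: 88.6 − 1(19.6) = 69
  A: 0 + 2(19.6) = 39.2
Total out = 107.8 + 69 + 39.2 = 216 mol.

216 mol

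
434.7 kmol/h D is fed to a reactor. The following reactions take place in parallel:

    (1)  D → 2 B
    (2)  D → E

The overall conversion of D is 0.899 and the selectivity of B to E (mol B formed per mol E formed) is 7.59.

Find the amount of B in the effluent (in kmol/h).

619 kmol/h

Conversion of D: D consumed = 0.899 × 434.7 = 390.8 kmol/h = 1ξ₁ + 1ξ₂.
Selectivity: 2ξ₁ / (1ξ₂) = 7.59 → ξ₁ = 3.795 ξ₂.
Substitute: (1·3.795 + 1) ξ₂ = 390.8 → ξ₂ = 81.5 kmol/h, ξ₁ = 309.3 kmol/h.
Outlet amounts (n = n₀ + Σ ν·ξ):
  D: 434.7 − 1(309.3) − 1(81.5) = 43.9
  B: 0 + 2(309.3) = 618.6
  E: 0 + 1(81.5) = 81.5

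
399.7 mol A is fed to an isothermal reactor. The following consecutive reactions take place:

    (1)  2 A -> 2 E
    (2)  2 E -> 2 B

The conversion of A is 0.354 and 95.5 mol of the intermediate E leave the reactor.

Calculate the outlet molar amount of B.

46 mol

Conversion of A: A consumed = 2ξ₁ = 0.354 × 399.7 → ξ₁ = 70.75 mol.
E balance: n_E = 0 + 2ξ₁ − 2ξ₂ = 95.5 → ξ₂ = (2·70.75 − 95.5)/2 = 23 mol.
Outlet amounts (n = n₀ + Σ ν·ξ):
  A: 399.7 − 2(70.75) = 258.2
  E: 0 + 2(70.75) − 2(23) = 95.5
  B: 0 + 2(23) = 45.99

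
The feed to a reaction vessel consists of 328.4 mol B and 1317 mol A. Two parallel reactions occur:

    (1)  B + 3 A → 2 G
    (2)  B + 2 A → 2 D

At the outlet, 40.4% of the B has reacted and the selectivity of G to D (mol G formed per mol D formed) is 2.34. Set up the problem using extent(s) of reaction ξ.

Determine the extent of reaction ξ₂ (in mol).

ξ₂ = 39.7 mol

Conversion of B: B consumed = 0.404 × 328.4 = 132.7 mol = 1ξ₁ + 1ξ₂.
Selectivity: 2ξ₁ / (2ξ₂) = 2.34 → ξ₁ = 2.34 ξ₂.
Substitute: (1·2.34 + 1) ξ₂ = 132.7 → ξ₂ = 39.72 mol, ξ₁ = 92.95 mol.
Outlet amounts (n = n₀ + Σ ν·ξ):
  B: 328.4 − 1(92.95) − 1(39.72) = 195.7
  A: 1317 − 3(92.95) − 2(39.72) = 958.7
  G: 0 + 2(92.95) = 185.9
  D: 0 + 2(39.72) = 79.45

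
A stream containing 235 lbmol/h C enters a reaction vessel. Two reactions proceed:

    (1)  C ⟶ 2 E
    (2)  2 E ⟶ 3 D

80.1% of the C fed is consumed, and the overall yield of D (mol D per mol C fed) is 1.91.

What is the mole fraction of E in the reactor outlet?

Conversion of C: C consumed = 1ξ₁ = 0.801 × 235 → ξ₁ = 188.2 lbmol/h.
Yield of D: 3ξ₂ / 235 = 1.91 → ξ₂ = 149.6 lbmol/h.
Outlet amounts (n = n₀ + Σ ν·ξ):
  C: 235 − 1(188.2) = 46.76
  E: 0 + 2(188.2) − 2(149.6) = 77.24
  D: 0 + 3(149.6) = 448.8
Total out = 572.9 lbmol/h; y_E = 77.24 / 572.9 = 0.1348.

0.135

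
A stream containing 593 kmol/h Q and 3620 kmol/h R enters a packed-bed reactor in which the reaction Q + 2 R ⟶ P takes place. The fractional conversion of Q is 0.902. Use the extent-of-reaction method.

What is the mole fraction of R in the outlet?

0.811

Q reacted = 0.902 × 593 = 534.9 kmol/h; ν_Q = −1, so ξ = 534.9/1 = 534.9 kmol/h.
Outlet amounts (n = n₀ + ν ξ):
  Q: 593 − 1(534.9) = 58.11
  R: 3620 − 2(534.9) = 2550
  P: 0 + 1(534.9) = 534.9
Total out = 3143 kmol/h; y_R = 2550 / 3143 = 0.8113.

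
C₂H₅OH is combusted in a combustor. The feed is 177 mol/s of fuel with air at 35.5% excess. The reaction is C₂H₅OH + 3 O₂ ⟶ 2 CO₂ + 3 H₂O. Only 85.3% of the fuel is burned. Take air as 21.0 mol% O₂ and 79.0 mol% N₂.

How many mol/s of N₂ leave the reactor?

Stoichiometric O₂ = 3 × 177 = 531 mol/s; O₂ fed = 531 × 1.355 = 719.5 mol/s.
N₂ fed = 719.5 × 79/21 = 2707 mol/s.
Fuel reacted = 0.853 × 177 → ξ = 151 mol/s.
Outlet (n = n₀ + ν ξ):
  C₂H₅OH: 177 − 1(151) = 26.02
  O₂: 719.5 − 3(151) = 266.6
  N₂: 2707 (inert)
  CO₂: 0 + 2(151) = 302
  H₂O: 0 + 3(151) = 452.9

2710 mol/s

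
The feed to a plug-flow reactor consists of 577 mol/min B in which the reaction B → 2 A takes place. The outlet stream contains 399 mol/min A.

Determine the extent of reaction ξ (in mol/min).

For A: n = n₀ + 2ξ → 399 = 0 + 2ξ, giving ξ = 199.5 mol/min.
Outlet amounts (n = n₀ + ν ξ):
  B: 577 − 1(199.5) = 377.5
  A: 0 + 2(199.5) = 399

ξ = 200 mol/min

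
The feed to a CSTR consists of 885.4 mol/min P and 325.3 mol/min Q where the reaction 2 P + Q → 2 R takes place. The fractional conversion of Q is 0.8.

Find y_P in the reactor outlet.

0.384

Q reacted = 0.8 × 325.3 = 260.2 mol/min; ν_Q = −1, so ξ = 260.2/1 = 260.2 mol/min.
Outlet amounts (n = n₀ + ν ξ):
  P: 885.4 − 2(260.2) = 364.9
  Q: 325.3 − 1(260.2) = 65.06
  R: 0 + 2(260.2) = 520.5
Total out = 950.5 mol/min; y_P = 364.9 / 950.5 = 0.3839.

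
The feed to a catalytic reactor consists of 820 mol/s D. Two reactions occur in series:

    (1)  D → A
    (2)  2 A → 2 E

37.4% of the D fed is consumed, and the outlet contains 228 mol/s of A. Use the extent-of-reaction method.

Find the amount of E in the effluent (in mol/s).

Conversion of D: D consumed = 1ξ₁ = 0.374 × 820 → ξ₁ = 306.7 mol/s.
A balance: n_A = 0 + 1ξ₁ − 2ξ₂ = 228 → ξ₂ = (1·306.7 − 228)/2 = 39.34 mol/s.
Outlet amounts (n = n₀ + Σ ν·ξ):
  D: 820 − 1(306.7) = 513.3
  A: 0 + 1(306.7) − 2(39.34) = 228
  E: 0 + 2(39.34) = 78.68

78.7 mol/s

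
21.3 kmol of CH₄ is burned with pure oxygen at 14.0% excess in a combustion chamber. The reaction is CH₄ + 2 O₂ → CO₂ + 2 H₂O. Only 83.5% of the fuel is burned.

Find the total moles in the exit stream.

Stoichiometric O₂ = 2 × 21.3 = 42.6 kmol; O₂ fed = 42.6 × 1.140 = 48.56 kmol.
Fuel reacted = 0.835 × 21.3 → ξ = 17.79 kmol.
Outlet (n = n₀ + ν ξ):
  CH₄: 21.3 − 1(17.79) = 3.515
  O₂: 48.56 − 2(17.79) = 12.99
  CO₂: 0 + 1(17.79) = 17.79
  H₂O: 0 + 2(17.79) = 35.57
Total out = 3.515 + 12.99 + 17.79 + 35.57 = 69.86 kmol.

69.9 kmol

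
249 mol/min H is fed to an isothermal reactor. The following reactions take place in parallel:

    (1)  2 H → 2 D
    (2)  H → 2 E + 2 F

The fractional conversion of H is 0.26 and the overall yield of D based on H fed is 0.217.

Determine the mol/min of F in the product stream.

Yield of D: 2ξ₁ / 249 = 0.217 → ξ₁ = 27.02 mol/min.
Conversion of H: 2ξ₁ + 1ξ₂ = 0.26 × 249 = 64.74 → ξ₂ = 10.71 mol/min.
Outlet amounts (n = n₀ + Σ ν·ξ):
  H: 249 − 2(27.02) − 1(10.71) = 184.3
  D: 0 + 2(27.02) = 54.03
  E: 0 + 2(10.71) = 21.41
  F: 0 + 2(10.71) = 21.41

21.4 mol/min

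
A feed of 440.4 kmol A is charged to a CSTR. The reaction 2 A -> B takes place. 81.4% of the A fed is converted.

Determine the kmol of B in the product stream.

179 kmol

A reacted = 0.814 × 440.4 = 358.5 kmol; ν_A = −2, so ξ = 358.5/2 = 179.2 kmol.
Outlet amounts (n = n₀ + ν ξ):
  A: 440.4 − 2(179.2) = 81.91
  B: 0 + 1(179.2) = 179.2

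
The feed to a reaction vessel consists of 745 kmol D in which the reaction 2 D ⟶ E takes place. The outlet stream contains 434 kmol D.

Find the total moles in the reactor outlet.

For D: n = n₀ − 2ξ → 434 = 745 − 2ξ, giving ξ = 155.5 kmol.
Outlet amounts (n = n₀ + ν ξ):
  D: 745 − 2(155.5) = 434
  E: 0 + 1(155.5) = 155.5
Total out = 434 + 155.5 = 589.5 kmol.

590 kmol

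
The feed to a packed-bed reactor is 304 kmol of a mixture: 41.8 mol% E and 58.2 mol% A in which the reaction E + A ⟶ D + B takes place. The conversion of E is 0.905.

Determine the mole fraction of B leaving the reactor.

E reacted = 0.905 × 127.1 = 115 kmol; ν_E = −1, so ξ = 115/1 = 115 kmol.
Outlet amounts (n = n₀ + ν ξ):
  E: 127.1 − 1(115) = 12.07
  A: 176.9 − 1(115) = 61.93
  D: 0 + 1(115) = 115
  B: 0 + 1(115) = 115
Total out = 304 kmol; y_B = 115 / 304 = 0.3783.

0.378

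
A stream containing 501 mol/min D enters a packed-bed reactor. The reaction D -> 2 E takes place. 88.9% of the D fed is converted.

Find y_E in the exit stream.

D reacted = 0.889 × 501 = 445.4 mol/min; ν_D = −1, so ξ = 445.4/1 = 445.4 mol/min.
Outlet amounts (n = n₀ + ν ξ):
  D: 501 − 1(445.4) = 55.61
  E: 0 + 2(445.4) = 890.8
Total out = 946.4 mol/min; y_E = 890.8 / 946.4 = 0.9412.

0.941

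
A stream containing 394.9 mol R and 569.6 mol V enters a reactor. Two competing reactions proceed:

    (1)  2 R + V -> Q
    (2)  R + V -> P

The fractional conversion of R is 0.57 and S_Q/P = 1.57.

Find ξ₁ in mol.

ξ₁ = 85.4 mol

Conversion of R: R consumed = 0.57 × 394.9 = 225.1 mol = 2ξ₁ + 1ξ₂.
Selectivity: 1ξ₁ / (1ξ₂) = 1.57 → ξ₁ = 1.57 ξ₂.
Substitute: (2·1.57 + 1) ξ₂ = 225.1 → ξ₂ = 54.37 mol, ξ₁ = 85.36 mol.
Outlet amounts (n = n₀ + Σ ν·ξ):
  R: 394.9 − 2(85.36) − 1(54.37) = 169.8
  V: 569.6 − 1(85.36) − 1(54.37) = 429.9
  Q: 0 + 1(85.36) = 85.36
  P: 0 + 1(54.37) = 54.37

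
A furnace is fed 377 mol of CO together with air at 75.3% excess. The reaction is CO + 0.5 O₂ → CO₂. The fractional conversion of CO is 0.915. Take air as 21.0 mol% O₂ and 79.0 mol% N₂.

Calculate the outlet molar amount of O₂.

158 mol

Stoichiometric O₂ = 0.5 × 377 = 188.5 mol; O₂ fed = 188.5 × 1.753 = 330.4 mol.
N₂ fed = 330.4 × 79/21 = 1243 mol.
Fuel reacted = 0.915 × 377 → ξ = 345 mol.
Outlet (n = n₀ + ν ξ):
  CO: 377 − 1(345) = 32.04
  O₂: 330.4 − 0.5(345) = 158
  N₂: 1243 (inert)
  CO₂: 0 + 1(345) = 345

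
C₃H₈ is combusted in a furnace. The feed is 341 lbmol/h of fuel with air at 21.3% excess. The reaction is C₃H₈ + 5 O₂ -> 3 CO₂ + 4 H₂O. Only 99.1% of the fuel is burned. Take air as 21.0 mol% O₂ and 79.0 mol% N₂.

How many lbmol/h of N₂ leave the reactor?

7780 lbmol/h

Stoichiometric O₂ = 5 × 341 = 1705 lbmol/h; O₂ fed = 1705 × 1.213 = 2068 lbmol/h.
N₂ fed = 2068 × 79/21 = 7780 lbmol/h.
Fuel reacted = 0.991 × 341 → ξ = 337.9 lbmol/h.
Outlet (n = n₀ + ν ξ):
  C₃H₈: 341 − 1(337.9) = 3.069
  O₂: 2068 − 5(337.9) = 378.5
  N₂: 7780 (inert)
  CO₂: 0 + 3(337.9) = 1014
  H₂O: 0 + 4(337.9) = 1352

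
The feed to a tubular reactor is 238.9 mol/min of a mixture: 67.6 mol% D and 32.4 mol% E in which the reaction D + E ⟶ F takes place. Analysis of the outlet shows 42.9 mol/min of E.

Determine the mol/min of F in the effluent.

For E: n = n₀ − 1ξ → 42.9 = 77.4 − 1ξ, giving ξ = 34.5 mol/min.
Outlet amounts (n = n₀ + ν ξ):
  D: 161.5 − 1(34.5) = 127
  E: 77.4 − 1(34.5) = 42.9
  F: 0 + 1(34.5) = 34.5

34.5 mol/min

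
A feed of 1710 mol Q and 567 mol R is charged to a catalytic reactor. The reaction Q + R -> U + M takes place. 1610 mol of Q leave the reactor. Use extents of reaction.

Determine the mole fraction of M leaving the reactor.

For Q: n = n₀ − 1ξ → 1610 = 1710 − 1ξ, giving ξ = 100 mol.
Outlet amounts (n = n₀ + ν ξ):
  Q: 1710 − 1(100) = 1610
  R: 567 − 1(100) = 467
  U: 0 + 1(100) = 100
  M: 0 + 1(100) = 100
Total out = 2277 mol; y_M = 100 / 2277 = 0.04392.

0.0439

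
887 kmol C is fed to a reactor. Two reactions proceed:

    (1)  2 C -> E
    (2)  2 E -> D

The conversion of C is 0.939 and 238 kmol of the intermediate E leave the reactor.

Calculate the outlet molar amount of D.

89.2 kmol

Conversion of C: C consumed = 2ξ₁ = 0.939 × 887 → ξ₁ = 416.4 kmol.
E balance: n_E = 0 + 1ξ₁ − 2ξ₂ = 238 → ξ₂ = (1·416.4 − 238)/2 = 89.22 kmol.
Outlet amounts (n = n₀ + Σ ν·ξ):
  C: 887 − 2(416.4) = 54.11
  E: 0 + 1(416.4) − 2(89.22) = 238
  D: 0 + 1(89.22) = 89.22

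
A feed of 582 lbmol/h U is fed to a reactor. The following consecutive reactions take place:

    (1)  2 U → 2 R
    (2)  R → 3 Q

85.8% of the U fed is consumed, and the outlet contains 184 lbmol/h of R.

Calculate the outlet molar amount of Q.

Conversion of U: U consumed = 2ξ₁ = 0.858 × 582 → ξ₁ = 249.7 lbmol/h.
R balance: n_R = 0 + 2ξ₁ − 1ξ₂ = 184 → ξ₂ = (2·249.7 − 184)/1 = 315.4 lbmol/h.
Outlet amounts (n = n₀ + Σ ν·ξ):
  U: 582 − 2(249.7) = 82.64
  R: 0 + 2(249.7) − 1(315.4) = 184
  Q: 0 + 3(315.4) = 946.1

946 lbmol/h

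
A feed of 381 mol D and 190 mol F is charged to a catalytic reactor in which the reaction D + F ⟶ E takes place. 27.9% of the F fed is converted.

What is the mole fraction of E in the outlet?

0.102

F reacted = 0.279 × 190 = 53.01 mol; ν_F = −1, so ξ = 53.01/1 = 53.01 mol.
Outlet amounts (n = n₀ + ν ξ):
  D: 381 − 1(53.01) = 328
  F: 190 − 1(53.01) = 137
  E: 0 + 1(53.01) = 53.01
Total out = 518 mol; y_E = 53.01 / 518 = 0.1023.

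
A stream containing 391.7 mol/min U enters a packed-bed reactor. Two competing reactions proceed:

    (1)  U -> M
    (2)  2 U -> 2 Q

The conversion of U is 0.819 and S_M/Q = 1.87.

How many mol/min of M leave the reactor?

209 mol/min

Conversion of U: U consumed = 0.819 × 391.7 = 320.8 mol/min = 1ξ₁ + 2ξ₂.
Selectivity: 1ξ₁ / (2ξ₂) = 1.87 → ξ₁ = 3.74 ξ₂.
Substitute: (1·3.74 + 2) ξ₂ = 320.8 → ξ₂ = 55.89 mol/min, ξ₁ = 209 mol/min.
Outlet amounts (n = n₀ + Σ ν·ξ):
  U: 391.7 − 1(209) − 2(55.89) = 70.9
  M: 0 + 1(209) = 209
  Q: 0 + 2(55.89) = 111.8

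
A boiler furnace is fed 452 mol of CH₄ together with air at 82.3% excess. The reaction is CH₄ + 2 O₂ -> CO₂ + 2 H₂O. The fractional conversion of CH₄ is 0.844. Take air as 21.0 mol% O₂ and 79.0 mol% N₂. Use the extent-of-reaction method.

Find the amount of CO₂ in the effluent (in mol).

381 mol

Stoichiometric O₂ = 2 × 452 = 904 mol; O₂ fed = 904 × 1.823 = 1648 mol.
N₂ fed = 1648 × 79/21 = 6200 mol.
Fuel reacted = 0.844 × 452 → ξ = 381.5 mol.
Outlet (n = n₀ + ν ξ):
  CH₄: 452 − 1(381.5) = 70.51
  O₂: 1648 − 2(381.5) = 885
  N₂: 6200 (inert)
  CO₂: 0 + 1(381.5) = 381.5
  H₂O: 0 + 2(381.5) = 763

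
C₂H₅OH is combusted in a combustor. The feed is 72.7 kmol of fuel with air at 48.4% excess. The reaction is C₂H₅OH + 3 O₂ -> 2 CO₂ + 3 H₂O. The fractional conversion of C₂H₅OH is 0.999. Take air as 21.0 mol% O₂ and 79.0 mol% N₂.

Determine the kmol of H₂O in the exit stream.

218 kmol

Stoichiometric O₂ = 3 × 72.7 = 218.1 kmol; O₂ fed = 218.1 × 1.484 = 323.7 kmol.
N₂ fed = 323.7 × 79/21 = 1218 kmol.
Fuel reacted = 0.999 × 72.7 → ξ = 72.63 kmol.
Outlet (n = n₀ + ν ξ):
  C₂H₅OH: 72.7 − 1(72.63) = 0.0727
  O₂: 323.7 − 3(72.63) = 105.8
  N₂: 1218 (inert)
  CO₂: 0 + 2(72.63) = 145.3
  H₂O: 0 + 3(72.63) = 217.9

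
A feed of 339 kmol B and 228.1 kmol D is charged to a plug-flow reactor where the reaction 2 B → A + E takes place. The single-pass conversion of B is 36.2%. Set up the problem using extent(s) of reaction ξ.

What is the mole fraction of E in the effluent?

B reacted = 0.362 × 339 = 122.7 kmol; ν_B = −2, so ξ = 122.7/2 = 61.36 kmol.
Outlet amounts (n = n₀ + ν ξ):
  B: 339 − 2(61.36) = 216.3
  A: 0 + 1(61.36) = 61.36
  E: 0 + 1(61.36) = 61.36
  D: 228.1 (inert)
Total out = 567.1 kmol; y_E = 61.36 / 567.1 = 0.1082.

0.108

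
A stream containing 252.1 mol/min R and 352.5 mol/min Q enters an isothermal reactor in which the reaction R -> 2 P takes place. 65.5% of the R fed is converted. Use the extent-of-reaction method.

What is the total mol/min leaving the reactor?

R reacted = 0.655 × 252.1 = 165.1 mol/min; ν_R = −1, so ξ = 165.1/1 = 165.1 mol/min.
Outlet amounts (n = n₀ + ν ξ):
  R: 252.1 − 1(165.1) = 86.97
  P: 0 + 2(165.1) = 330.3
  Q: 352.5 (inert)
Total out = 86.97 + 330.3 + 352.5 = 769.7 mol/min.

770 mol/min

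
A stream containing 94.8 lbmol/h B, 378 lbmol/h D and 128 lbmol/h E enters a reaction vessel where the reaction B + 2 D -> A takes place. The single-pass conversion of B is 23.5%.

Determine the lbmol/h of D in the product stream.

B reacted = 0.235 × 94.8 = 22.28 lbmol/h; ν_B = −1, so ξ = 22.28/1 = 22.28 lbmol/h.
Outlet amounts (n = n₀ + ν ξ):
  B: 94.8 − 1(22.28) = 72.52
  D: 378 − 2(22.28) = 333.4
  A: 0 + 1(22.28) = 22.28
  E: 128 (inert)

333 lbmol/h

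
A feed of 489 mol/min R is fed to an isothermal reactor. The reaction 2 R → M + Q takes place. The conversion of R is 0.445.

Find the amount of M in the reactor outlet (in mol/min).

R reacted = 0.445 × 489 = 217.6 mol/min; ν_R = −2, so ξ = 217.6/2 = 108.8 mol/min.
Outlet amounts (n = n₀ + ν ξ):
  R: 489 − 2(108.8) = 271.4
  M: 0 + 1(108.8) = 108.8
  Q: 0 + 1(108.8) = 108.8

109 mol/min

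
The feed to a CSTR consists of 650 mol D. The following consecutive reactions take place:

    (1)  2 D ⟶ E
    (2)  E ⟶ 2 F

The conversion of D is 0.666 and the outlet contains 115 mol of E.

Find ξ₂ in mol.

ξ₂ = 101 mol

Conversion of D: D consumed = 2ξ₁ = 0.666 × 650 → ξ₁ = 216.5 mol.
E balance: n_E = 0 + 1ξ₁ − 1ξ₂ = 115 → ξ₂ = (1·216.5 − 115)/1 = 101.5 mol.
Outlet amounts (n = n₀ + Σ ν·ξ):
  D: 650 − 2(216.5) = 217.1
  E: 0 + 1(216.5) − 1(101.5) = 115
  F: 0 + 2(101.5) = 202.9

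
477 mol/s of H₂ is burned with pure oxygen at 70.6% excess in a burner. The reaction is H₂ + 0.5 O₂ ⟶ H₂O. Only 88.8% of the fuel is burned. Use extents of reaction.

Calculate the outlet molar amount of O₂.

195 mol/s

Stoichiometric O₂ = 0.5 × 477 = 238.5 mol/s; O₂ fed = 238.5 × 1.706 = 406.9 mol/s.
Fuel reacted = 0.888 × 477 → ξ = 423.6 mol/s.
Outlet (n = n₀ + ν ξ):
  H₂: 477 − 1(423.6) = 53.42
  O₂: 406.9 − 0.5(423.6) = 195.1
  H₂O: 0 + 1(423.6) = 423.6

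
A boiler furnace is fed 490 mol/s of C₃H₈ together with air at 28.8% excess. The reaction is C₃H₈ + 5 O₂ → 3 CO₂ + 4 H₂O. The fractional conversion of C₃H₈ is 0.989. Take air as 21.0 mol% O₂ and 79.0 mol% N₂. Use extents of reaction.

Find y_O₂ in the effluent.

0.0458

Stoichiometric O₂ = 5 × 490 = 2450 mol/s; O₂ fed = 2450 × 1.288 = 3156 mol/s.
N₂ fed = 3156 × 79/21 = 11870 mol/s.
Fuel reacted = 0.989 × 490 → ξ = 484.6 mol/s.
Outlet (n = n₀ + ν ξ):
  C₃H₈: 490 − 1(484.6) = 5.39
  O₂: 3156 − 5(484.6) = 732.5
  N₂: 11870 (inert)
  CO₂: 0 + 3(484.6) = 1454
  H₂O: 0 + 4(484.6) = 1938
Total out = 16000 mol/s; y_O₂ = 732.5 / 16000 = 0.04578.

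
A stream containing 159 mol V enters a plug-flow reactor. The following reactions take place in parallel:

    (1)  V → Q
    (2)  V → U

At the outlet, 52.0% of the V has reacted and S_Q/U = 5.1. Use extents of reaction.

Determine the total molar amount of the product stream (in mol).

Conversion of V: V consumed = 0.52 × 159 = 82.68 mol = 1ξ₁ + 1ξ₂.
Selectivity: 1ξ₁ / (1ξ₂) = 5.1 → ξ₁ = 5.1 ξ₂.
Substitute: (1·5.1 + 1) ξ₂ = 82.68 → ξ₂ = 13.55 mol, ξ₁ = 69.13 mol.
Outlet amounts (n = n₀ + Σ ν·ξ):
  V: 159 − 1(69.13) − 1(13.55) = 76.32
  Q: 0 + 1(69.13) = 69.13
  U: 0 + 1(13.55) = 13.55
Total out = 76.32 + 69.13 + 13.55 = 159 mol.

159 mol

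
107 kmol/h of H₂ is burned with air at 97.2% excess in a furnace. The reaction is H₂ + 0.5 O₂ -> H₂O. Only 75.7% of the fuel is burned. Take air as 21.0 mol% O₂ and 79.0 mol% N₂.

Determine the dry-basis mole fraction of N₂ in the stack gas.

0.813

Stoichiometric O₂ = 0.5 × 107 = 53.5 kmol/h; O₂ fed = 53.5 × 1.972 = 105.5 kmol/h.
N₂ fed = 105.5 × 79/21 = 396.9 kmol/h.
Fuel reacted = 0.757 × 107 → ξ = 81 kmol/h.
Outlet (n = n₀ + ν ξ):
  H₂: 107 − 1(81) = 26
  O₂: 105.5 − 0.5(81) = 65
  N₂: 396.9 (inert)
  H₂O: 0 + 1(81) = 81
Dry total = 487.9 kmol/h; y_N₂ (dry) = 396.9 / 487.9 = 0.8135.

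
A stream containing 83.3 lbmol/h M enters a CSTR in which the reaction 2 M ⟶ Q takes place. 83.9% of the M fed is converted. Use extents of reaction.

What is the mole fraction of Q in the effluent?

M reacted = 0.839 × 83.3 = 69.89 lbmol/h; ν_M = −2, so ξ = 69.89/2 = 34.94 lbmol/h.
Outlet amounts (n = n₀ + ν ξ):
  M: 83.3 − 2(34.94) = 13.41
  Q: 0 + 1(34.94) = 34.94
Total out = 48.36 lbmol/h; y_Q = 34.94 / 48.36 = 0.7227.

0.723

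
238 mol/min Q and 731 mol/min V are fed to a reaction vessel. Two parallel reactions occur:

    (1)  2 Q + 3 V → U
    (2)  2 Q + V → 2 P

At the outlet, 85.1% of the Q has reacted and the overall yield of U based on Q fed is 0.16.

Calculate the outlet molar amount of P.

Yield of U: 1ξ₁ / 238 = 0.16 → ξ₁ = 38.08 mol/min.
Conversion of Q: 2ξ₁ + 2ξ₂ = 0.851 × 238 = 202.5 → ξ₂ = 63.19 mol/min.
Outlet amounts (n = n₀ + Σ ν·ξ):
  Q: 238 − 2(38.08) − 2(63.19) = 35.46
  V: 731 − 3(38.08) − 1(63.19) = 553.6
  U: 0 + 1(38.08) = 38.08
  P: 0 + 2(63.19) = 126.4

126 mol/min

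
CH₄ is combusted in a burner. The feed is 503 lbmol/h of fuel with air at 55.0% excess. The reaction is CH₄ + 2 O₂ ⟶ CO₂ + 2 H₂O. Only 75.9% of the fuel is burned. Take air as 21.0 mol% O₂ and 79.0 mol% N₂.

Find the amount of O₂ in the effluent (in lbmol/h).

Stoichiometric O₂ = 2 × 503 = 1006 lbmol/h; O₂ fed = 1006 × 1.550 = 1559 lbmol/h.
N₂ fed = 1559 × 79/21 = 5866 lbmol/h.
Fuel reacted = 0.759 × 503 → ξ = 381.8 lbmol/h.
Outlet (n = n₀ + ν ξ):
  CH₄: 503 − 1(381.8) = 121.2
  O₂: 1559 − 2(381.8) = 795.7
  N₂: 5866 (inert)
  CO₂: 0 + 1(381.8) = 381.8
  H₂O: 0 + 2(381.8) = 763.6

796 lbmol/h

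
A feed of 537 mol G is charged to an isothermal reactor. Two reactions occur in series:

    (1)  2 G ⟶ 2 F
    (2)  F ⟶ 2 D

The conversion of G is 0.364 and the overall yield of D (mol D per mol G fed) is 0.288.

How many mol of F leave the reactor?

118 mol

Conversion of G: G consumed = 2ξ₁ = 0.364 × 537 → ξ₁ = 97.73 mol.
Yield of D: 2ξ₂ / 537 = 0.288 → ξ₂ = 77.33 mol.
Outlet amounts (n = n₀ + Σ ν·ξ):
  G: 537 − 2(97.73) = 341.5
  F: 0 + 2(97.73) − 1(77.33) = 118.1
  D: 0 + 2(77.33) = 154.7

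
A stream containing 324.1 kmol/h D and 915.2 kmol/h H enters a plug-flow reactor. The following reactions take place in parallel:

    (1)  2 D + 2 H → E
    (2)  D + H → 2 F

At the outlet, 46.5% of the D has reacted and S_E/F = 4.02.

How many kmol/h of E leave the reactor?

Conversion of D: D consumed = 0.465 × 324.1 = 150.7 kmol/h = 2ξ₁ + 1ξ₂.
Selectivity: 1ξ₁ / (2ξ₂) = 4.02 → ξ₁ = 8.04 ξ₂.
Substitute: (2·8.04 + 1) ξ₂ = 150.7 → ξ₂ = 8.824 kmol/h, ξ₁ = 70.94 kmol/h.
Outlet amounts (n = n₀ + Σ ν·ξ):
  D: 324.1 − 2(70.94) − 1(8.824) = 173.4
  H: 915.2 − 2(70.94) − 1(8.824) = 764.5
  E: 0 + 1(70.94) = 70.94
  F: 0 + 2(8.824) = 17.65

70.9 kmol/h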